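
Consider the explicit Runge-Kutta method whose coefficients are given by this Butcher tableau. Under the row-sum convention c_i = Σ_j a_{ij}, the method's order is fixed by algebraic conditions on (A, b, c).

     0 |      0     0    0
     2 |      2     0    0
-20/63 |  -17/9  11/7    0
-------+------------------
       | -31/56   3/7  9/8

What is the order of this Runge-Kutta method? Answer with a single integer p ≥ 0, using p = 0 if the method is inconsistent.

b = (-31/56, 3/7, 9/8)
c = (0, 2, -20/63)
Ac = (0, 0, 22/7)
Σ b_i: (-31/56)·1 + 3/7·1 + 9/8·1 = 1 ✓
b·c: 3/7·2 + 9/8·(-20/63) = 1/2 ✓
b·c²: 3/7·4 + 9/8·400/3969 = 806/441 ≠ 1/3 ⇒ order 2.
b·Ac: 9/8·22/7 = 99/28 ≠ 1/6

2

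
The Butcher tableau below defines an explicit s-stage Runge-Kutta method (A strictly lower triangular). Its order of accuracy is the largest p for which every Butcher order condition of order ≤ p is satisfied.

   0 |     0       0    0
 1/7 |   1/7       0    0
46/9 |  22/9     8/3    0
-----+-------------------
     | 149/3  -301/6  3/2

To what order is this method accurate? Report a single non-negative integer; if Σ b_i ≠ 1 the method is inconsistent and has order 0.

b = (149/3, -301/6, 3/2)
c = (0, 1/7, 46/9)
Ac = (0, 0, 8/21)
Σ b_i: 149/3·1 + (-301/6)·1 + 3/2·1 = 1 ✓
b·c: (-301/6)·1/7 + 3/2·46/9 = 1/2 ✓
b·c²: (-301/6)·1/49 + 3/2·2116/81 = 14425/378 ≠ 1/3 ⇒ order 2.
b·Ac: 3/2·8/21 = 4/7 ≠ 1/6

2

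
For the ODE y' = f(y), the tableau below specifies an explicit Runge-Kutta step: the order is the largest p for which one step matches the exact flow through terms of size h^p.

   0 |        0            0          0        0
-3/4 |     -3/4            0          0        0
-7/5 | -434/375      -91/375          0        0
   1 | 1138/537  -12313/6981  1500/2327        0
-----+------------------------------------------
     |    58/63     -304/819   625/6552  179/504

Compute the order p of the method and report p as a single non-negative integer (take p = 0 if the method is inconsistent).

4

b = (58/63, -304/819, 625/6552, 179/504)
c = (0, -3/4, -7/5, 1)
Ac = (0, 0, 91/500, 301/716)
Σ b_i: 58/63·1 + (-304/819)·1 + 625/6552·1 + 179/504·1 = 1 ✓
b·c: (-304/819)·(-3/4) + 625/6552·(-7/5) + 179/504·1 = 1/2 ✓
b·c²: (-304/819)·9/16 + 625/6552·49/25 + 179/504·1 = 1/3 ✓
b·Ac: 625/6552·91/500 + 179/504·301/716 = 1/6 ✓
b·c³: (-304/819)·(-27/64) + 625/6552·(-343/125) + 179/504·1 = 1/4 ✓
b·(c∘Ac): 625/6552·(-637/2500) + 179/504·301/716 = 1/8 ✓
b·Ac²: 625/6552·(-273/2000) + 179/504·777/2864 = 1/12 ✓
b·A²c: 179/504·21/179 = 1/24 ✓; 4 stages ⇒ order 4.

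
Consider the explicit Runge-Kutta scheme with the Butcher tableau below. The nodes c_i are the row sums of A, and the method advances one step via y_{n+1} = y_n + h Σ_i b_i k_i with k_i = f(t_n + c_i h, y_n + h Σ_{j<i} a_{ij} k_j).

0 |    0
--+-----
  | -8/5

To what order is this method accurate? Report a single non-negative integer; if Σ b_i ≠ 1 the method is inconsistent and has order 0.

b = (-8/5)
c = (0)
Σ b_i: (-8/5)·1 = -8/5 ≠ 1 ⇒ order 0.

0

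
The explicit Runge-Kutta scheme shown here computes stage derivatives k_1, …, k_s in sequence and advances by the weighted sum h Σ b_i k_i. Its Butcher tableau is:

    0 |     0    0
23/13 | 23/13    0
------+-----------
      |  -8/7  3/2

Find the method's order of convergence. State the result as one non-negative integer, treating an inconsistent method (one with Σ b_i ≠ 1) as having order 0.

b = (-8/7, 3/2)
c = (0, 23/13)
Σ b_i: (-8/7)·1 + 3/2·1 = 5/14 ≠ 1 ⇒ order 0.

0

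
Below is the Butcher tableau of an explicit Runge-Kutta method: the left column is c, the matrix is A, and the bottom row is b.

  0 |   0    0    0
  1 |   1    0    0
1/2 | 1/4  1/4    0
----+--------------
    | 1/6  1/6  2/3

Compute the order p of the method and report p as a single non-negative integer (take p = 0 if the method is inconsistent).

b = (1/6, 1/6, 2/3)
c = (0, 1, 1/2)
Ac = (0, 0, 1/4)
Σ b_i: 1/6·1 + 1/6·1 + 2/3·1 = 1 ✓
b·c: 1/6·1 + 2/3·1/2 = 1/2 ✓
b·c²: 1/6·1 + 2/3·1/4 = 1/3 ✓
b·Ac: 2/3·1/4 = 1/6 ✓; 3 stages ⇒ order 3.

3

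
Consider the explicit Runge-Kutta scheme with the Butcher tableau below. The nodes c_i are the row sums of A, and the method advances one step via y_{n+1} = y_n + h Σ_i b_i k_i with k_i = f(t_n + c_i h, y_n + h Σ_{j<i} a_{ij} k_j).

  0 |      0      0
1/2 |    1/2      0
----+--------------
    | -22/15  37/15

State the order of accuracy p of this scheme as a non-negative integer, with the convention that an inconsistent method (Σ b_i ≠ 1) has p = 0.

1

b = (-22/15, 37/15)
c = (0, 1/2)
Σ b_i: (-22/15)·1 + 37/15·1 = 1 ✓
b·c: 37/15·1/2 = 37/30 ≠ 1/2 ⇒ order 1.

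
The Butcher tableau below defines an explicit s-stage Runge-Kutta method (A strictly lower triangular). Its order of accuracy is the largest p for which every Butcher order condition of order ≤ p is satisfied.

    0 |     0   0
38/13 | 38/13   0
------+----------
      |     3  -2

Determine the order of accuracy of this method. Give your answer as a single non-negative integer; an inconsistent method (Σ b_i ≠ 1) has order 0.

b = (3, -2)
c = (0, 38/13)
Σ b_i: 3·1 + (-2)·1 = 1 ✓
b·c: (-2)·38/13 = -76/13 ≠ 1/2 ⇒ order 1.

1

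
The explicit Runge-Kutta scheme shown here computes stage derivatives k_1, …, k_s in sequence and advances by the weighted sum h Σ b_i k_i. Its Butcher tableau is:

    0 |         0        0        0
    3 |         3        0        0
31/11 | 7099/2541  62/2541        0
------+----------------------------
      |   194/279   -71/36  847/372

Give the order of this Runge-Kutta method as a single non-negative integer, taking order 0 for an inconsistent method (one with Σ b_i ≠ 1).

3

b = (194/279, -71/36, 847/372)
c = (0, 3, 31/11)
Ac = (0, 0, 62/847)
Σ b_i: 194/279·1 + (-71/36)·1 + 847/372·1 = 1 ✓
b·c: (-71/36)·3 + 847/372·31/11 = 1/2 ✓
b·c²: (-71/36)·9 + 847/372·961/121 = 1/3 ✓
b·Ac: 847/372·62/847 = 1/6 ✓; 3 stages ⇒ order 3.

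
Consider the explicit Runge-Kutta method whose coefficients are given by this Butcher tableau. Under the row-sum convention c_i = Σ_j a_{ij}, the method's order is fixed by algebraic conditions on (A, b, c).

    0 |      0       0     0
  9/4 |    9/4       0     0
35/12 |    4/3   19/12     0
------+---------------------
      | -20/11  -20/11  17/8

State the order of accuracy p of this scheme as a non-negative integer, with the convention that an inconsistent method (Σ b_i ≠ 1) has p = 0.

b = (-20/11, -20/11, 17/8)
c = (0, 9/4, 35/12)
Ac = (0, 0, 57/16)
Σ b_i: (-20/11)·1 + (-20/11)·1 + 17/8·1 = -133/88 ≠ 1 ⇒ order 0.

0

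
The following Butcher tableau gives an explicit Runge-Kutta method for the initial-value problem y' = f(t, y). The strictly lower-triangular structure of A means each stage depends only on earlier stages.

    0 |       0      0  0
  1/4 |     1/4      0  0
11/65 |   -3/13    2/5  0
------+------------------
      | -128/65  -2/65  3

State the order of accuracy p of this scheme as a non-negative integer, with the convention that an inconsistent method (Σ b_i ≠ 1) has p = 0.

2

b = (-128/65, -2/65, 3)
c = (0, 1/4, 11/65)
Ac = (0, 0, 1/10)
Σ b_i: (-128/65)·1 + (-2/65)·1 + 3·1 = 1 ✓
b·c: (-2/65)·1/4 + 3·11/65 = 1/2 ✓
b·c²: (-2/65)·1/16 + 3·121/4225 = 2839/33800 ≠ 1/3 ⇒ order 2.
b·Ac: 3·1/10 = 3/10 ≠ 1/6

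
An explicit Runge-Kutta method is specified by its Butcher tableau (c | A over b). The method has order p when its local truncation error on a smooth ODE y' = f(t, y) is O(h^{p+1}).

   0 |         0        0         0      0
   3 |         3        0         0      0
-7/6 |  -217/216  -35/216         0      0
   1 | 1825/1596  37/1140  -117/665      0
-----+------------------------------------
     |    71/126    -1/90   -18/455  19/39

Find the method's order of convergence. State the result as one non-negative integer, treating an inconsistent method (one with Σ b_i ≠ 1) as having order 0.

b = (71/126, -1/90, -18/455, 19/39)
c = (0, 3, -7/6, 1)
Ac = (0, 0, -35/72, 23/76)
Σ b_i: 71/126·1 + (-1/90)·1 + (-18/455)·1 + 19/39·1 = 1 ✓
b·c: (-1/90)·3 + (-18/455)·(-7/6) + 19/39·1 = 1/2 ✓
b·c²: (-1/90)·9 + (-18/455)·49/36 + 19/39·1 = 1/3 ✓
b·Ac: (-18/455)·(-35/72) + 19/39·23/76 = 1/6 ✓
b·c³: (-1/90)·27 + (-18/455)·(-343/216) + 19/39·1 = 1/4 ✓
b·(c∘Ac): (-18/455)·245/432 + 19/39·23/76 = 1/8 ✓
b·Ac²: (-18/455)·(-35/24) + 19/39·1/19 = 1/12 ✓
b·A²c: 19/39·13/152 = 1/24 ✓; 4 stages ⇒ order 4.

4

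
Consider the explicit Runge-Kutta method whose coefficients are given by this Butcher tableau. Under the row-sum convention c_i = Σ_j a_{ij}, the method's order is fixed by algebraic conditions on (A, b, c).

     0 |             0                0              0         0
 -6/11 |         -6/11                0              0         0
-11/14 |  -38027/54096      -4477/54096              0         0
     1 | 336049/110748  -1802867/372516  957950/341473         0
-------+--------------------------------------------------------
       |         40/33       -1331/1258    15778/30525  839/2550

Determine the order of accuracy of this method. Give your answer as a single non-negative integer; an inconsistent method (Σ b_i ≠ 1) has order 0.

b = (40/33, -1331/1258, 15778/30525, 839/2550)
c = (0, -6/11, -11/14, 1)
Ac = (0, 0, 407/9016, 731/1678)
Σ b_i: 40/33·1 + (-1331/1258)·1 + 15778/30525·1 + 839/2550·1 = 1 ✓
b·c: (-1331/1258)·(-6/11) + 15778/30525·(-11/14) + 839/2550·1 = 1/2 ✓
b·c²: (-1331/1258)·36/121 + 15778/30525·121/196 + 839/2550·1 = 1/3 ✓
b·Ac: 15778/30525·407/9016 + 839/2550·731/1678 = 1/6 ✓
b·c³: (-1331/1258)·(-216/1331) + 15778/30525·(-1331/2744) + 839/2550·1 = 1/4 ✓
b·(c∘Ac): 15778/30525·(-4477/126224) + 839/2550·731/1678 = 1/8 ✓
b·Ac²: 15778/30525·(-111/4508) + 839/2550·5389/18458 = 1/12 ✓
b·A²c: 839/2550·425/3356 = 1/24 ✓; 4 stages ⇒ order 4.

4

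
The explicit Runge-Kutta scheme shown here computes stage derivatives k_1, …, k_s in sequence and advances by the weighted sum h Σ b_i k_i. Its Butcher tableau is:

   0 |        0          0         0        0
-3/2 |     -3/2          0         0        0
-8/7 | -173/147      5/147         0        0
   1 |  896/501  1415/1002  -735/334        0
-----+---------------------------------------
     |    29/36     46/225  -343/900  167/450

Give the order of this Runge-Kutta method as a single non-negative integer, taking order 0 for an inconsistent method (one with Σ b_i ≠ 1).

b = (29/36, 46/225, -343/900, 167/450)
c = (0, -3/2, -8/7, 1)
Ac = (0, 0, -5/98, 265/668)
Σ b_i: 29/36·1 + 46/225·1 + (-343/900)·1 + 167/450·1 = 1 ✓
b·c: 46/225·(-3/2) + (-343/900)·(-8/7) + 167/450·1 = 1/2 ✓
b·c²: 46/225·9/4 + (-343/900)·64/49 + 167/450·1 = 1/3 ✓
b·Ac: (-343/900)·(-5/98) + 167/450·265/668 = 1/6 ✓
b·c³: 46/225·(-27/8) + (-343/900)·(-512/343) + 167/450·1 = 1/4 ✓
b·(c∘Ac): (-343/900)·20/343 + 167/450·265/668 = 1/8 ✓
b·Ac²: (-343/900)·15/196 + 167/450·405/1336 = 1/12 ✓
b·A²c: 167/450·75/668 = 1/24 ✓; 4 stages ⇒ order 4.

4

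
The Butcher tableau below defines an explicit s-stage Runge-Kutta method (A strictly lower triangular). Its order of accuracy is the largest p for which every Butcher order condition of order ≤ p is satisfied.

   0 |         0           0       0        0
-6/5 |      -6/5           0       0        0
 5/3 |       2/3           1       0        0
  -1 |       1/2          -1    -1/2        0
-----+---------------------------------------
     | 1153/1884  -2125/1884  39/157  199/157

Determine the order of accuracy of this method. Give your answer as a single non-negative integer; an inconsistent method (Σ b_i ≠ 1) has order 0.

b = (1153/1884, -2125/1884, 39/157, 199/157)
c = (0, -6/5, 5/3, -1)
Ac = (0, 0, -6/5, 11/30)
Σ b_i: 1153/1884·1 + (-2125/1884)·1 + 39/157·1 + 199/157·1 = 1 ✓
b·c: (-2125/1884)·(-6/5) + 39/157·5/3 + 199/157·(-1) = 1/2 ✓
b·c²: (-2125/1884)·36/25 + 39/157·25/9 + 199/157·1 = 1/3 ✓
b·Ac: 39/157·(-6/5) + 199/157·11/30 = 1/6 ✓
b·c³: (-2125/1884)·(-216/125) + 39/157·125/27 + 199/157·(-1) = 2588/1413 ≠ 1/4 ⇒ order 3.
b·(c∘Ac): 39/157·(-2) + 199/157·(-11/30) = -4529/4710 ≠ 1/8
b·Ac²: 39/157·36/25 + 199/157·(-1273/450) = -45611/14130 ≠ 1/12
b·A²c: 199/157·3/5 = 597/785 ≠ 1/24

3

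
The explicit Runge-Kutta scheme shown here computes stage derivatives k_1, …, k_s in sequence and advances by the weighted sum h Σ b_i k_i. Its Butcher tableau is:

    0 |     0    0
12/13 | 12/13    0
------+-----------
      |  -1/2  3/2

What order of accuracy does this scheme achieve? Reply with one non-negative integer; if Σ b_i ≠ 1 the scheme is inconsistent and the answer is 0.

b = (-1/2, 3/2)
c = (0, 12/13)
Σ b_i: (-1/2)·1 + 3/2·1 = 1 ✓
b·c: 3/2·12/13 = 18/13 ≠ 1/2 ⇒ order 1.

1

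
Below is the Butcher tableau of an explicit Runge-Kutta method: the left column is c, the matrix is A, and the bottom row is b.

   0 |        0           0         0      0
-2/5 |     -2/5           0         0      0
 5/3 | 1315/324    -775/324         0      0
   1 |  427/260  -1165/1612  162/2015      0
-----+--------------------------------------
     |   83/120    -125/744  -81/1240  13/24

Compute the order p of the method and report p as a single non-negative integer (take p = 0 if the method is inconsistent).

b = (83/120, -125/744, -81/1240, 13/24)
c = (0, -2/5, 5/3, 1)
Ac = (0, 0, 155/162, 11/26)
Σ b_i: 83/120·1 + (-125/744)·1 + (-81/1240)·1 + 13/24·1 = 1 ✓
b·c: (-125/744)·(-2/5) + (-81/1240)·5/3 + 13/24·1 = 1/2 ✓
b·c²: (-125/744)·4/25 + (-81/1240)·25/9 + 13/24·1 = 1/3 ✓
b·Ac: (-81/1240)·155/162 + 13/24·11/26 = 1/6 ✓
b·c³: (-125/744)·(-8/125) + (-81/1240)·125/27 + 13/24·1 = 1/4 ✓
b·(c∘Ac): (-81/1240)·775/486 + 13/24·11/26 = 1/8 ✓
b·Ac²: (-81/1240)·(-31/81) + 13/24·7/65 = 1/12 ✓
b·A²c: 13/24·1/13 = 1/24 ✓; 4 stages ⇒ order 4.

4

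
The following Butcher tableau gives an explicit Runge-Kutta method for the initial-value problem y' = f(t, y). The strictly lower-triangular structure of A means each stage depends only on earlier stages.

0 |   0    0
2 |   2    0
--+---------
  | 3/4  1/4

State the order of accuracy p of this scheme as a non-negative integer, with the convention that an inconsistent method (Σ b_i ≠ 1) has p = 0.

2

b = (3/4, 1/4)
c = (0, 2)
Σ b_i: 3/4·1 + 1/4·1 = 1 ✓
b·c: 1/4·2 = 1/2 ✓; 2 stages ⇒ order 2.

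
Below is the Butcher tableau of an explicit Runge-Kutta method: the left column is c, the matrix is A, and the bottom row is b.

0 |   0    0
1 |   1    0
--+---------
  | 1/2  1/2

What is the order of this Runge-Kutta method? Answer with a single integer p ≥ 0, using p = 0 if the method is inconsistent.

b = (1/2, 1/2)
c = (0, 1)
Σ b_i: 1/2·1 + 1/2·1 = 1 ✓
b·c: 1/2·1 = 1/2 ✓; 2 stages ⇒ order 2.

2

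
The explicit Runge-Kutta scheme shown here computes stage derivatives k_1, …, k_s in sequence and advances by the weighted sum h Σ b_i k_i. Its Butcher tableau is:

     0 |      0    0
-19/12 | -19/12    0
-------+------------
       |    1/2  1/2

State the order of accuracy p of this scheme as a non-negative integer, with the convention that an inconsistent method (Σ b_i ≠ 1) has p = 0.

1

b = (1/2, 1/2)
c = (0, -19/12)
Σ b_i: 1/2·1 + 1/2·1 = 1 ✓
b·c: 1/2·(-19/12) = -19/24 ≠ 1/2 ⇒ order 1.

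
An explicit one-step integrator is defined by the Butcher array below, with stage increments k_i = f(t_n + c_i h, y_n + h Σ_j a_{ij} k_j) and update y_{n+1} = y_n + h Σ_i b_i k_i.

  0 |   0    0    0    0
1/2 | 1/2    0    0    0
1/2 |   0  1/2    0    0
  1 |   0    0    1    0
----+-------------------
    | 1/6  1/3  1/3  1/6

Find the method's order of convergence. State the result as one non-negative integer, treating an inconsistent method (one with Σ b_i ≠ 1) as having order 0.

4

b = (1/6, 1/3, 1/3, 1/6)
c = (0, 1/2, 1/2, 1)
Ac = (0, 0, 1/4, 1/2)
Σ b_i: 1/6·1 + 1/3·1 + 1/3·1 + 1/6·1 = 1 ✓
b·c: 1/3·1/2 + 1/3·1/2 + 1/6·1 = 1/2 ✓
b·c²: 1/3·1/4 + 1/3·1/4 + 1/6·1 = 1/3 ✓
b·Ac: 1/3·1/4 + 1/6·1/2 = 1/6 ✓
b·c³: 1/3·1/8 + 1/3·1/8 + 1/6·1 = 1/4 ✓
b·(c∘Ac): 1/3·1/8 + 1/6·1/2 = 1/8 ✓
b·Ac²: 1/3·1/8 + 1/6·1/4 = 1/12 ✓
b·A²c: 1/6·1/4 = 1/24 ✓; 4 stages ⇒ order 4.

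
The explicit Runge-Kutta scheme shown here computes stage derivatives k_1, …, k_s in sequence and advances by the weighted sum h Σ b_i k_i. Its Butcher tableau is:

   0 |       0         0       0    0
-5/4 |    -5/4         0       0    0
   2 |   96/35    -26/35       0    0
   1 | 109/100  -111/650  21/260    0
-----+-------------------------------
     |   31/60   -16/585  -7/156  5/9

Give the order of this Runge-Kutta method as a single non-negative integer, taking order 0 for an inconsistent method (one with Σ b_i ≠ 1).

b = (31/60, -16/585, -7/156, 5/9)
c = (0, -5/4, 2, 1)
Ac = (0, 0, 13/14, 3/8)
Σ b_i: 31/60·1 + (-16/585)·1 + (-7/156)·1 + 5/9·1 = 1 ✓
b·c: (-16/585)·(-5/4) + (-7/156)·2 + 5/9·1 = 1/2 ✓
b·c²: (-16/585)·25/16 + (-7/156)·4 + 5/9·1 = 1/3 ✓
b·Ac: (-7/156)·13/14 + 5/9·3/8 = 1/6 ✓
b·c³: (-16/585)·(-125/64) + (-7/156)·8 + 5/9·1 = 1/4 ✓
b·(c∘Ac): (-7/156)·13/7 + 5/9·3/8 = 1/8 ✓
b·Ac²: (-7/156)·(-65/56) + 5/9·9/160 = 1/12 ✓
b·A²c: 5/9·3/40 = 1/24 ✓; 4 stages ⇒ order 4.

4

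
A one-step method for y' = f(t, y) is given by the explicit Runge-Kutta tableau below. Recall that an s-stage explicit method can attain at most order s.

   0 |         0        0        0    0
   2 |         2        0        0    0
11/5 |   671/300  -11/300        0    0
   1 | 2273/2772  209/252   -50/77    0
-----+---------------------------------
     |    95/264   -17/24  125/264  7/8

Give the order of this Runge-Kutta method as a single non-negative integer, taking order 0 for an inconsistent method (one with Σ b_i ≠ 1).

4

b = (95/264, -17/24, 125/264, 7/8)
c = (0, 2, 11/5, 1)
Ac = (0, 0, -11/150, 29/126)
Σ b_i: 95/264·1 + (-17/24)·1 + 125/264·1 + 7/8·1 = 1 ✓
b·c: (-17/24)·2 + 125/264·11/5 + 7/8·1 = 1/2 ✓
b·c²: (-17/24)·4 + 125/264·121/25 + 7/8·1 = 1/3 ✓
b·Ac: 125/264·(-11/150) + 7/8·29/126 = 1/6 ✓
b·c³: (-17/24)·8 + 125/264·1331/125 + 7/8·1 = 1/4 ✓
b·(c∘Ac): 125/264·(-121/750) + 7/8·29/126 = 1/8 ✓
b·Ac²: 125/264·(-11/75) + 7/8·11/63 = 1/12 ✓
b·A²c: 7/8·1/21 = 1/24 ✓; 4 stages ⇒ order 4.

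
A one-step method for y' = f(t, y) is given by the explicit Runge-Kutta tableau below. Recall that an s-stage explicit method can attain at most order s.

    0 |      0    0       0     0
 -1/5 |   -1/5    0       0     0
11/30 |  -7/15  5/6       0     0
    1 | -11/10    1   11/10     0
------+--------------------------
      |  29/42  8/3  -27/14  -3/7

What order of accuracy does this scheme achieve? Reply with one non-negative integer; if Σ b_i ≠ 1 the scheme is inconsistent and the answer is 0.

1

b = (29/42, 8/3, -27/14, -3/7)
c = (0, -1/5, 11/30, 1)
Ac = (0, 0, -1/6, 61/300)
Σ b_i: 29/42·1 + 8/3·1 + (-27/14)·1 + (-3/7)·1 = 1 ✓
b·c: 8/3·(-1/5) + (-27/14)·11/30 + (-3/7)·1 = -701/420 ≠ 1/2 ⇒ order 1.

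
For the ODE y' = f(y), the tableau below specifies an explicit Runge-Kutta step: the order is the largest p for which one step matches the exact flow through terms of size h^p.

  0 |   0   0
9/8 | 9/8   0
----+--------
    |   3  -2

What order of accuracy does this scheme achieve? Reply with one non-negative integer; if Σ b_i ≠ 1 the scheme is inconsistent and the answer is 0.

b = (3, -2)
c = (0, 9/8)
Σ b_i: 3·1 + (-2)·1 = 1 ✓
b·c: (-2)·9/8 = -9/4 ≠ 1/2 ⇒ order 1.

1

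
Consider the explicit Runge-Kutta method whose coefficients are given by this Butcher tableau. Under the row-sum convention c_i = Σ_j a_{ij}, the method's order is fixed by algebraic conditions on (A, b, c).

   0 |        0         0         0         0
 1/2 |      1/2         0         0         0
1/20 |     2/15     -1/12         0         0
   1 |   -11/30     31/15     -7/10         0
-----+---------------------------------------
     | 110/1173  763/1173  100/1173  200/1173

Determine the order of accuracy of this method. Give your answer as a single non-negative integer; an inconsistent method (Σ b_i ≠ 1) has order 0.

3

b = (110/1173, 763/1173, 100/1173, 200/1173)
c = (0, 1/2, 1/20, 1)
Ac = (0, 0, -1/24, 599/600)
Σ b_i: 110/1173·1 + 763/1173·1 + 100/1173·1 + 200/1173·1 = 1 ✓
b·c: 763/1173·1/2 + 100/1173·1/20 + 200/1173·1 = 1/2 ✓
b·c²: 763/1173·1/4 + 100/1173·1/400 + 200/1173·1 = 1/3 ✓
b·Ac: 100/1173·(-1/24) + 200/1173·599/600 = 1/6 ✓
b·c³: 763/1173·1/8 + 100/1173·1/8000 + 200/1173·1 = 7877/31280 ≠ 1/4 ⇒ order 3.
b·(c∘Ac): 100/1173·(-1/480) + 200/1173·599/600 = 4787/28152 ≠ 1/8
b·Ac²: 100/1173·(-1/48) + 200/1173·6179/12000 = 1009/11730 ≠ 1/12
b·A²c: 200/1173·7/240 = 35/7038 ≠ 1/24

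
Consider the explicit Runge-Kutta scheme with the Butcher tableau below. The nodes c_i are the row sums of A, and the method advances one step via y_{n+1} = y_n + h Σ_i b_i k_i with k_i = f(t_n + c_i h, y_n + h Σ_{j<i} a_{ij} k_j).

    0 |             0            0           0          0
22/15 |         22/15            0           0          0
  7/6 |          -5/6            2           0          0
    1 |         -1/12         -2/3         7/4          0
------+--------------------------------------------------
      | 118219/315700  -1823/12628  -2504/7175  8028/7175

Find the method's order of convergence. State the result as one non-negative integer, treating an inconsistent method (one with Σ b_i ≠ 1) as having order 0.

3

b = (118219/315700, -1823/12628, -2504/7175, 8028/7175)
c = (0, 22/15, 7/6, 1)
Ac = (0, 0, 44/15, 383/360)
Σ b_i: 118219/315700·1 + (-1823/12628)·1 + (-2504/7175)·1 + 8028/7175·1 = 1 ✓
b·c: (-1823/12628)·22/15 + (-2504/7175)·7/6 + 8028/7175·1 = 1/2 ✓
b·c²: (-1823/12628)·484/225 + (-2504/7175)·49/36 + 8028/7175·1 = 1/3 ✓
b·Ac: (-2504/7175)·44/15 + 8028/7175·383/360 = 1/6 ✓
b·c³: (-1823/12628)·10648/3375 + (-2504/7175)·343/216 + 8028/7175·1 = 5039/46125 ≠ 1/4 ⇒ order 3.
b·(c∘Ac): (-2504/7175)·154/45 + 8028/7175·383/360 = -2551/645750 ≠ 1/8
b·Ac²: (-2504/7175)·968/225 + 8028/7175·10237/10800 = -81341/184500 ≠ 1/12
b·A²c: 8028/7175·77/15 = 29436/5125 ≠ 1/24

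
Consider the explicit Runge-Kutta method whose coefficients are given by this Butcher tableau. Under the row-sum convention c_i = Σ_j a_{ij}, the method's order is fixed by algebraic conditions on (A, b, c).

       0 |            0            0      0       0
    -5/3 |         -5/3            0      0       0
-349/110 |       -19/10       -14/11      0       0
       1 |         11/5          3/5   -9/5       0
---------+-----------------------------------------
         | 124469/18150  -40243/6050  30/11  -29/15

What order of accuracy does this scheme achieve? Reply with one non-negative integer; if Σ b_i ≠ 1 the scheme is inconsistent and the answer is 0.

b = (124469/18150, -40243/6050, 30/11, -29/15)
c = (0, -5/3, -349/110, 1)
Ac = (0, 0, 70/33, 2591/550)
Σ b_i: 124469/18150·1 + (-40243/6050)·1 + 30/11·1 + (-29/15)·1 = 1 ✓
b·c: (-40243/6050)·(-5/3) + 30/11·(-349/110) + (-29/15)·1 = 1/2 ✓
b·c²: (-40243/6050)·25/9 + 30/11·121801/12100 + (-29/15)·1 = 421834/59895 ≠ 1/3 ⇒ order 2.
b·Ac: 30/11·70/33 + (-29/15)·2591/550 = -301529/90750 ≠ 1/6

2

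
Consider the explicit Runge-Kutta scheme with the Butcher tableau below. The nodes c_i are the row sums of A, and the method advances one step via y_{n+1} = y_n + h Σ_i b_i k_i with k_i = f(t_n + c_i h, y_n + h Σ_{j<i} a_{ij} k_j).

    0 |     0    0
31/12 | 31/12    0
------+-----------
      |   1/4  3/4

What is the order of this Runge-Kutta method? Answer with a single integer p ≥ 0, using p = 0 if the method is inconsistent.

b = (1/4, 3/4)
c = (0, 31/12)
Σ b_i: 1/4·1 + 3/4·1 = 1 ✓
b·c: 3/4·31/12 = 31/16 ≠ 1/2 ⇒ order 1.

1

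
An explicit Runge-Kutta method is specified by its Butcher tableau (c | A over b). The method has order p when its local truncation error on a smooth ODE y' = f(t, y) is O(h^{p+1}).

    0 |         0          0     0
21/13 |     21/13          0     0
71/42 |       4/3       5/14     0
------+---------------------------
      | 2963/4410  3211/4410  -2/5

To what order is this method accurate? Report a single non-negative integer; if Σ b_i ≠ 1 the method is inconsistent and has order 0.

2

b = (2963/4410, 3211/4410, -2/5)
c = (0, 21/13, 71/42)
Ac = (0, 0, 15/26)
Σ b_i: 2963/4410·1 + 3211/4410·1 + (-2/5)·1 = 1 ✓
b·c: 3211/4410·21/13 + (-2/5)·71/42 = 1/2 ✓
b·c²: 3211/4410·441/169 + (-2/5)·5041/1764 = 1669/2205 ≠ 1/3 ⇒ order 2.
b·Ac: (-2/5)·15/26 = -3/13 ≠ 1/6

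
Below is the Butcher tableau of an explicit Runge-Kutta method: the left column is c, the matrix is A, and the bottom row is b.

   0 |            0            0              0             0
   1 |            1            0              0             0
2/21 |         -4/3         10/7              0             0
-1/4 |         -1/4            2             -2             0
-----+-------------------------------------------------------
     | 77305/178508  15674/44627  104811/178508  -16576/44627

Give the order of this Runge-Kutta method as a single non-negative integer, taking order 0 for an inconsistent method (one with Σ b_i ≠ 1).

b = (77305/178508, 15674/44627, 104811/178508, -16576/44627)
c = (0, 1, 2/21, -1/4)
Ac = (0, 0, 10/7, 38/21)
Σ b_i: 77305/178508·1 + 15674/44627·1 + 104811/178508·1 + (-16576/44627)·1 = 1 ✓
b·c: 15674/44627·1 + 104811/178508·2/21 + (-16576/44627)·(-1/4) = 1/2 ✓
b·c²: 15674/44627·1 + 104811/178508·4/441 + (-16576/44627)·1/16 = 1/3 ✓
b·Ac: 104811/178508·10/7 + (-16576/44627)·38/21 = 1/6 ✓
b·c³: 15674/44627·1 + 104811/178508·8/9261 + (-16576/44627)·(-1/64) = 1005205/2811501 ≠ 1/4 ⇒ order 3.
b·(c∘Ac): 104811/178508·20/147 + (-16576/44627)·(-19/42) = 33191/133881 ≠ 1/8
b·Ac²: 104811/178508·10/7 + (-16576/44627)·874/441 = 577231/5623002 ≠ 1/12
b·A²c: (-16576/44627)·(-20/7) = 47360/44627 ≠ 1/24

3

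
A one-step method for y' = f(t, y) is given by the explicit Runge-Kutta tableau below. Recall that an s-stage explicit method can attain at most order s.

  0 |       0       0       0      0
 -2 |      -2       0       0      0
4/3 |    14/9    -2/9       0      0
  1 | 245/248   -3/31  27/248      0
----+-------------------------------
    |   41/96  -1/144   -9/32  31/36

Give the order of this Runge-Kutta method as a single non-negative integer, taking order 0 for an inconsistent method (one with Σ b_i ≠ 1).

4

b = (41/96, -1/144, -9/32, 31/36)
c = (0, -2, 4/3, 1)
Ac = (0, 0, 4/9, 21/62)
Σ b_i: 41/96·1 + (-1/144)·1 + (-9/32)·1 + 31/36·1 = 1 ✓
b·c: (-1/144)·(-2) + (-9/32)·4/3 + 31/36·1 = 1/2 ✓
b·c²: (-1/144)·4 + (-9/32)·16/9 + 31/36·1 = 1/3 ✓
b·Ac: (-9/32)·4/9 + 31/36·21/62 = 1/6 ✓
b·c³: (-1/144)·(-8) + (-9/32)·64/27 + 31/36·1 = 1/4 ✓
b·(c∘Ac): (-9/32)·16/27 + 31/36·21/62 = 1/8 ✓
b·Ac²: (-9/32)·(-8/9) + 31/36·(-6/31) = 1/12 ✓
b·A²c: 31/36·3/62 = 1/24 ✓; 4 stages ⇒ order 4.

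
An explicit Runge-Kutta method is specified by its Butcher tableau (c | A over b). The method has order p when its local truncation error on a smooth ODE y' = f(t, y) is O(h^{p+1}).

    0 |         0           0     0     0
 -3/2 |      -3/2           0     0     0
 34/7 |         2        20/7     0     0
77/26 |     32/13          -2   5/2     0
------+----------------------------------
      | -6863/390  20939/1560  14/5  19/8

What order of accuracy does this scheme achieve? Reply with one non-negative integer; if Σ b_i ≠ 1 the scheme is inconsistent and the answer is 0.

b = (-6863/390, 20939/1560, 14/5, 19/8)
c = (0, -3/2, 34/7, 77/26)
Ac = (0, 0, -30/7, 106/7)
Σ b_i: (-6863/390)·1 + 20939/1560·1 + 14/5·1 + 19/8·1 = 1 ✓
b·c: 20939/1560·(-3/2) + 14/5·34/7 + 19/8·77/26 = 1/2 ✓
b·c²: 20939/1560·9/4 + 14/5·1156/49 + 19/8·5929/676 = 5540607/47320 ≠ 1/3 ⇒ order 2.
b·Ac: 14/5·(-30/7) + 19/8·106/7 = 671/28 ≠ 1/6

2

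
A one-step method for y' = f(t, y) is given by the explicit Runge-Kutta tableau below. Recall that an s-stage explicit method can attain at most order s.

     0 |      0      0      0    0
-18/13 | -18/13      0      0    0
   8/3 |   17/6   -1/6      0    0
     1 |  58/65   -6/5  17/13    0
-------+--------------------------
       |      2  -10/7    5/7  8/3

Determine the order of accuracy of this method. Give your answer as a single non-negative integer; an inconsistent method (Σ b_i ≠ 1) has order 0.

0

b = (2, -10/7, 5/7, 8/3)
c = (0, -18/13, 8/3, 1)
Ac = (0, 0, 3/13, 1004/195)
Σ b_i: 2·1 + (-10/7)·1 + 5/7·1 + 8/3·1 = 83/21 ≠ 1 ⇒ order 0.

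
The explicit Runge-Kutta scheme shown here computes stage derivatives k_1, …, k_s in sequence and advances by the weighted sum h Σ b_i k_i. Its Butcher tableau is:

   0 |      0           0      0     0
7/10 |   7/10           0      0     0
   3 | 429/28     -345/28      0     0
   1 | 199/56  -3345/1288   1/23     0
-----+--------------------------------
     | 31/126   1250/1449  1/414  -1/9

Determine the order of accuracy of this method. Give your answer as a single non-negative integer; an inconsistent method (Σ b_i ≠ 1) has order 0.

4

b = (31/126, 1250/1449, 1/414, -1/9)
c = (0, 7/10, 3, 1)
Ac = (0, 0, -69/8, -27/16)
Σ b_i: 31/126·1 + 1250/1449·1 + 1/414·1 + (-1/9)·1 = 1 ✓
b·c: 1250/1449·7/10 + 1/414·3 + (-1/9)·1 = 1/2 ✓
b·c²: 1250/1449·49/100 + 1/414·9 + (-1/9)·1 = 1/3 ✓
b·Ac: 1/414·(-69/8) + (-1/9)·(-27/16) = 1/6 ✓
b·c³: 1250/1449·343/1000 + 1/414·27 + (-1/9)·1 = 1/4 ✓
b·(c∘Ac): 1/414·(-207/8) + (-1/9)·(-27/16) = 1/8 ✓
b·Ac²: 1/414·(-483/80) + (-1/9)·(-141/160) = 1/12 ✓
b·A²c: (-1/9)·(-3/8) = 1/24 ✓; 4 stages ⇒ order 4.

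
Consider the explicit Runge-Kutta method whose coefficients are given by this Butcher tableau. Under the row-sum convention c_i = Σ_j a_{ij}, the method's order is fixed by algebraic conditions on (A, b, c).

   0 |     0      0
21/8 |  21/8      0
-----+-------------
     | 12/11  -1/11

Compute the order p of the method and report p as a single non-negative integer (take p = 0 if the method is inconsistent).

1

b = (12/11, -1/11)
c = (0, 21/8)
Σ b_i: 12/11·1 + (-1/11)·1 = 1 ✓
b·c: (-1/11)·21/8 = -21/88 ≠ 1/2 ⇒ order 1.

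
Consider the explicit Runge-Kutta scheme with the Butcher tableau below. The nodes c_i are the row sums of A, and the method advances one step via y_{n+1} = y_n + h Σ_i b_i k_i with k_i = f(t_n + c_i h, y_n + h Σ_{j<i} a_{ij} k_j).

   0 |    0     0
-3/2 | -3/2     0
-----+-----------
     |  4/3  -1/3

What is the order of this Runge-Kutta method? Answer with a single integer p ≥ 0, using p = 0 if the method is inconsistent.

b = (4/3, -1/3)
c = (0, -3/2)
Σ b_i: 4/3·1 + (-1/3)·1 = 1 ✓
b·c: (-1/3)·(-3/2) = 1/2 ✓; 2 stages ⇒ order 2.

2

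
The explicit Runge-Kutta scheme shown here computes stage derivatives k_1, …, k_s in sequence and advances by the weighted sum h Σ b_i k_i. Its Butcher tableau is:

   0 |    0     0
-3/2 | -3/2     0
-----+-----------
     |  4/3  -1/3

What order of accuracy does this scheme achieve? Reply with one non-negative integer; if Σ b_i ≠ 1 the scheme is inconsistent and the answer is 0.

b = (4/3, -1/3)
c = (0, -3/2)
Σ b_i: 4/3·1 + (-1/3)·1 = 1 ✓
b·c: (-1/3)·(-3/2) = 1/2 ✓; 2 stages ⇒ order 2.

2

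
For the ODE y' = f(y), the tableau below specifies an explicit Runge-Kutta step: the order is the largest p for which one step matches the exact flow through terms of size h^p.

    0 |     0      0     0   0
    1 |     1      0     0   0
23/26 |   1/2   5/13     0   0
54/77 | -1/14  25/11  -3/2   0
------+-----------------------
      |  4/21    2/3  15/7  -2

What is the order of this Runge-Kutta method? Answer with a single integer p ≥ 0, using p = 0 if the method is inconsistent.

b = (4/21, 2/3, 15/7, -2)
c = (0, 1, 23/26, 54/77)
Ac = (0, 0, 5/13, 541/572)
Σ b_i: 4/21·1 + 2/3·1 + 15/7·1 + (-2)·1 = 1 ✓
b·c: 2/3·1 + 15/7·23/26 + (-2)·54/77 = 995/858 ≠ 1/2 ⇒ order 1.

1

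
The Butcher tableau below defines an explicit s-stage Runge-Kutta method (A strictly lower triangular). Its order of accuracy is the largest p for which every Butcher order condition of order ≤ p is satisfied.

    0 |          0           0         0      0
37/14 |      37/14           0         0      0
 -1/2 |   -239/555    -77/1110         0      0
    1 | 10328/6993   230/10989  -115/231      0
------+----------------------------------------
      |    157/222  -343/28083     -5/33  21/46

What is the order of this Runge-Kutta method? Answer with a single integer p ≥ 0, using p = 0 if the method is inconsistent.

b = (157/222, -343/28083, -5/33, 21/46)
c = (0, 37/14, -1/2, 1)
Ac = (0, 0, -11/60, 115/378)
Σ b_i: 157/222·1 + (-343/28083)·1 + (-5/33)·1 + 21/46·1 = 1 ✓
b·c: (-343/28083)·37/14 + (-5/33)·(-1/2) + 21/46·1 = 1/2 ✓
b·c²: (-343/28083)·1369/196 + (-5/33)·1/4 + 21/46·1 = 1/3 ✓
b·Ac: (-5/33)·(-11/60) + 21/46·115/378 = 1/6 ✓
b·c³: (-343/28083)·50653/2744 + (-5/33)·(-1/8) + 21/46·1 = 1/4 ✓
b·(c∘Ac): (-5/33)·11/120 + 21/46·115/378 = 1/8 ✓
b·Ac²: (-5/33)·(-407/840) + 21/46·115/5292 = 1/12 ✓
b·A²c: 21/46·23/252 = 1/24 ✓; 4 stages ⇒ order 4.

4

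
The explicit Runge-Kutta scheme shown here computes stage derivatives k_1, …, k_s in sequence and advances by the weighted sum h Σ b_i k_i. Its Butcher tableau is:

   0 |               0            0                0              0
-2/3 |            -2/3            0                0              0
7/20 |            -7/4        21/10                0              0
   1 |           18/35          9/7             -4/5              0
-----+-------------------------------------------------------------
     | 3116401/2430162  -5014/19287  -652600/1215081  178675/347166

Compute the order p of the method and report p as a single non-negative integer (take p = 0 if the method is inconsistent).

3

b = (3116401/2430162, -5014/19287, -652600/1215081, 178675/347166)
c = (0, -2/3, 7/20, 1)
Ac = (0, 0, -7/5, -199/175)
Σ b_i: 3116401/2430162·1 + (-5014/19287)·1 + (-652600/1215081)·1 + 178675/347166·1 = 1 ✓
b·c: (-5014/19287)·(-2/3) + (-652600/1215081)·7/20 + 178675/347166·1 = 1/2 ✓
b·c²: (-5014/19287)·4/9 + (-652600/1215081)·49/400 + 178675/347166·1 = 1/3 ✓
b·Ac: (-652600/1215081)·(-7/5) + 178675/347166·(-199/175) = 1/6 ✓
b·c³: (-5014/19287)·(-8/27) + (-652600/1215081)·343/8000 + 178675/347166·1 = 11845319/20829960 ≠ 1/4 ⇒ order 3.
b·(c∘Ac): (-652600/1215081)·(-49/100) + 178675/347166·(-199/175) = -111815/347166 ≠ 1/8
b·Ac²: (-652600/1215081)·14/15 + 178675/347166·1657/3500 = -5366209/20829960 ≠ 1/12
b·A²c: 178675/347166·28/25 = 100058/173583 ≠ 1/24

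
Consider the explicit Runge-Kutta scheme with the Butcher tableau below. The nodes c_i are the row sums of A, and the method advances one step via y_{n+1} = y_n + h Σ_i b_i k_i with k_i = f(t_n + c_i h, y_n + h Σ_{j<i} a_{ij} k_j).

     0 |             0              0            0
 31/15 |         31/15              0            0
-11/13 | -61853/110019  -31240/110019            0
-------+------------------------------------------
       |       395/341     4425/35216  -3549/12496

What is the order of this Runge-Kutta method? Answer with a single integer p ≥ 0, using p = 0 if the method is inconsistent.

b = (395/341, 4425/35216, -3549/12496)
c = (0, 31/15, -11/13)
Ac = (0, 0, -6248/10647)
Σ b_i: 395/341·1 + 4425/35216·1 + (-3549/12496)·1 = 1 ✓
b·c: 4425/35216·31/15 + (-3549/12496)·(-11/13) = 1/2 ✓
b·c²: 4425/35216·961/225 + (-3549/12496)·121/169 = 1/3 ✓
b·Ac: (-3549/12496)·(-6248/10647) = 1/6 ✓; 3 stages ⇒ order 3.

3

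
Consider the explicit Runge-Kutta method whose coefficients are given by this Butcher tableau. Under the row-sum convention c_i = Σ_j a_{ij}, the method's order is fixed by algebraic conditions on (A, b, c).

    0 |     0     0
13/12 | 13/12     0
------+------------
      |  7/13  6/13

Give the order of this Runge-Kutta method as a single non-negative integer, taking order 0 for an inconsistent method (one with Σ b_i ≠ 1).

2

b = (7/13, 6/13)
c = (0, 13/12)
Σ b_i: 7/13·1 + 6/13·1 = 1 ✓
b·c: 6/13·13/12 = 1/2 ✓; 2 stages ⇒ order 2.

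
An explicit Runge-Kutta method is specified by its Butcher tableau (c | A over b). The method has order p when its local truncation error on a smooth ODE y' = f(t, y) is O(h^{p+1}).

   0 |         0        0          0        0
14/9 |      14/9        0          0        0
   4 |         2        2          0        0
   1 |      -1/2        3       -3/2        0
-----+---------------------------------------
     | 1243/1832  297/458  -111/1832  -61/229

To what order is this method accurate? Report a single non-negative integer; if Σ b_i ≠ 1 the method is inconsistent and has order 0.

b = (1243/1832, 297/458, -111/1832, -61/229)
c = (0, 14/9, 4, 1)
Ac = (0, 0, 28/9, -4/3)
Σ b_i: 1243/1832·1 + 297/458·1 + (-111/1832)·1 + (-61/229)·1 = 1 ✓
b·c: 297/458·14/9 + (-111/1832)·4 + (-61/229)·1 = 1/2 ✓
b·c²: 297/458·196/81 + (-111/1832)·16 + (-61/229)·1 = 1/3 ✓
b·Ac: (-111/1832)·28/9 + (-61/229)·(-4/3) = 1/6 ✓
b·c³: 297/458·2744/729 + (-111/1832)·64 + (-61/229)·1 = -10531/6183 ≠ 1/4 ⇒ order 3.
b·(c∘Ac): (-111/1832)·112/9 + (-61/229)·(-4/3) = -274/687 ≠ 1/8
b·Ac²: (-111/1832)·392/81 + (-61/229)·(-452/27) = 25759/6183 ≠ 1/12
b·A²c: (-61/229)·(-14/3) = 854/687 ≠ 1/24

3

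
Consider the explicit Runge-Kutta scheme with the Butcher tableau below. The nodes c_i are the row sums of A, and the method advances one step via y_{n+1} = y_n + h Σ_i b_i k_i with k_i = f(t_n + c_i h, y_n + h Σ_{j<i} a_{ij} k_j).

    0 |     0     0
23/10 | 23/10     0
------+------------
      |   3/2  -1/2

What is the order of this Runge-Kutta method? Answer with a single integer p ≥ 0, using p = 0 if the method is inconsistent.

1

b = (3/2, -1/2)
c = (0, 23/10)
Σ b_i: 3/2·1 + (-1/2)·1 = 1 ✓
b·c: (-1/2)·23/10 = -23/20 ≠ 1/2 ⇒ order 1.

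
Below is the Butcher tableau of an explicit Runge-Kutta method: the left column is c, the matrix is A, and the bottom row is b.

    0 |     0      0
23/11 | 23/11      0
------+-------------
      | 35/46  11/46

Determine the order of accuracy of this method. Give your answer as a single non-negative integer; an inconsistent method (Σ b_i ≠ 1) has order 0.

2

b = (35/46, 11/46)
c = (0, 23/11)
Σ b_i: 35/46·1 + 11/46·1 = 1 ✓
b·c: 11/46·23/11 = 1/2 ✓; 2 stages ⇒ order 2.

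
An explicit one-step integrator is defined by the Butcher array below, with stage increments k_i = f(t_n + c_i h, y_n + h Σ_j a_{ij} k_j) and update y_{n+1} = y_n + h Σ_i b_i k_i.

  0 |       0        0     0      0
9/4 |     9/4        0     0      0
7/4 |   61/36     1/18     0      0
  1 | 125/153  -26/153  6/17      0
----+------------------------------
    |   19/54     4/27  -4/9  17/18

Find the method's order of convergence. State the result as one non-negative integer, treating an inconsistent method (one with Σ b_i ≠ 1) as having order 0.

b = (19/54, 4/27, -4/9, 17/18)
c = (0, 9/4, 7/4, 1)
Ac = (0, 0, 1/8, 4/17)
Σ b_i: 19/54·1 + 4/27·1 + (-4/9)·1 + 17/18·1 = 1 ✓
b·c: 4/27·9/4 + (-4/9)·7/4 + 17/18·1 = 1/2 ✓
b·c²: 4/27·81/16 + (-4/9)·49/16 + 17/18·1 = 1/3 ✓
b·Ac: (-4/9)·1/8 + 17/18·4/17 = 1/6 ✓
b·c³: 4/27·729/64 + (-4/9)·343/64 + 17/18·1 = 1/4 ✓
b·(c∘Ac): (-4/9)·7/32 + 17/18·4/17 = 1/8 ✓
b·Ac²: (-4/9)·9/32 + 17/18·15/68 = 1/12 ✓
b·A²c: 17/18·3/68 = 1/24 ✓; 4 stages ⇒ order 4.

4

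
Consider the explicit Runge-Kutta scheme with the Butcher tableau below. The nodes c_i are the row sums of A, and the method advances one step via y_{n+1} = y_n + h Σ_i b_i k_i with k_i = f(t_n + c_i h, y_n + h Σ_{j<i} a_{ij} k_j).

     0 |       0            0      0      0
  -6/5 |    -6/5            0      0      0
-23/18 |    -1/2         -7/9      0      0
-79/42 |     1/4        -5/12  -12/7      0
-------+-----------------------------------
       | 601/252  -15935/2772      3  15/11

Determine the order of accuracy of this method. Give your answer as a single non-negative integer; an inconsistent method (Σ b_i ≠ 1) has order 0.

b = (601/252, -15935/2772, 3, 15/11)
c = (0, -6/5, -23/18, -79/42)
Ac = (0, 0, 14/15, 113/42)
Σ b_i: 601/252·1 + (-15935/2772)·1 + 3·1 + 15/11·1 = 1 ✓
b·c: (-15935/2772)·(-6/5) + 3·(-23/18) + 15/11·(-79/42) = 1/2 ✓
b·c²: (-15935/2772)·36/25 + 3·529/324 + 15/11·6241/1764 = 9557/6615 ≠ 1/3 ⇒ order 2.
b·Ac: 3·14/15 + 15/11·113/42 = 4981/770 ≠ 1/6

2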